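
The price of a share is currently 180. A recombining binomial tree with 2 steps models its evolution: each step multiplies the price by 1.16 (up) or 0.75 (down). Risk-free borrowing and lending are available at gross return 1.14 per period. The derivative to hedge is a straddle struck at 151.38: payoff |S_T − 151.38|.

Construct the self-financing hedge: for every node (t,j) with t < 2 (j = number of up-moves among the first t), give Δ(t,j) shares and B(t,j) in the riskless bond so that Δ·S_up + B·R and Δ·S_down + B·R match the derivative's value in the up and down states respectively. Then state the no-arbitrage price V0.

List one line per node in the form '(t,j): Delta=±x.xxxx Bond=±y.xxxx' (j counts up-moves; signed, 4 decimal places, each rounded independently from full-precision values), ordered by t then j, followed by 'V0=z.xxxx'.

(0,0): Delta=0.9419 Bond=-105.8347
(1,0): Delta=-0.8114 Bond=116.0372
(1,1): Delta=1.0000 Bond=-132.7895
V0=63.7016

Since d<R<u, set p* = (R−d)/(u−d) = 0.9512; price each node as the discounted p*-expectation of its children.
Terminal values V(2,·): V(2,0)=50.1300, V(2,1)=5.2200, V(2,2)=90.8280
Node (1,0) S=135.0000: V=(p*·5.2200+(1−p*)·50.1300)/1.14=6.5006; Δ=(5.2200−50.1300)/(156.6000−101.2500)=-0.8114; B=V−Δ·S=116.0372
Node (1,1) S=208.8000: V=(p*·90.8280+(1−p*)·5.2200)/1.14=76.0105; Δ=(90.8280−5.2200)/(242.2080−156.6000)=1.0000; B=V−Δ·S=-132.7895
Node (0,0) S=180.0000: V=(p*·76.0105+(1−p*)·6.5006)/1.14=63.7016; Δ=(76.0105−6.5006)/(208.8000−135.0000)=0.9419; B=V−Δ·S=-105.8347
The time-0 hedge costs 63.7016, which is the no-arbitrage price.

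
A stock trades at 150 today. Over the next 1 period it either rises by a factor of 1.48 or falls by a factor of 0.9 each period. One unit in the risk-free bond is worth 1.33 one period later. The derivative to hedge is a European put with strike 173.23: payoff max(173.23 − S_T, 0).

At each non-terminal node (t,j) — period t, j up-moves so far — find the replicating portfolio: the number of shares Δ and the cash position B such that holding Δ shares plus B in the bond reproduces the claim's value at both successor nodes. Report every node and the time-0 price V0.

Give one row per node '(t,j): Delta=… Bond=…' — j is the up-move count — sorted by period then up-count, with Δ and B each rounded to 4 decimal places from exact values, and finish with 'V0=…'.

(0,0): Delta=-0.4394 Bond=73.3477
V0=7.4339

No-arbitrage ⇒ martingale measure with p* = (R−d)/(u−d) = 0.7414.
Terminal values V(1,·): V(1,0)=38.2300, V(1,1)=0.0000
Node (0,0) S=150.0000: V=(p*·0.0000+(1−p*)·38.2300)/1.33=7.4339; Δ=(0.0000−38.2300)/(222.0000−135.0000)=-0.4394; B=V−Δ·S=73.3477
Check: Δ(0,0)·S0 + B(0,0) = 7.4339 = V0.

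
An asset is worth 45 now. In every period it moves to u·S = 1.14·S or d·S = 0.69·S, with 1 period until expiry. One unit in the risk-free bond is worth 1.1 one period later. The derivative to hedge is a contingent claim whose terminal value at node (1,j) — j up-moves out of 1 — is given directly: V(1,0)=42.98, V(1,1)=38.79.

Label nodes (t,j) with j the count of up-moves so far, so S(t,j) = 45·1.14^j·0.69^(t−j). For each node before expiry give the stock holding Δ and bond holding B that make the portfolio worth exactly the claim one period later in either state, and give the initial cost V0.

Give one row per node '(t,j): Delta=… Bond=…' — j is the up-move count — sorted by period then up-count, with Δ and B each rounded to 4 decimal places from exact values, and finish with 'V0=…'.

Risk-neutral probability p* = (R−d)/(u−d) = (1.1−0.69)/(1.14−0.69) = 0.9111.
At expiry t=1: V(1,0)=42.9800, V(1,1)=38.7900
  t=0,j=0: stock 45.0000 → up 51.3000 (V=38.7900), down 31.0500 (V=42.9800). Price 35.6022; hedge Δ=-0.2069, bond B=44.9133.
The time-0 hedge costs 35.6022, which is the no-arbitrage price.

(0,0): Delta=-0.2069 Bond=44.9133
V0=35.6022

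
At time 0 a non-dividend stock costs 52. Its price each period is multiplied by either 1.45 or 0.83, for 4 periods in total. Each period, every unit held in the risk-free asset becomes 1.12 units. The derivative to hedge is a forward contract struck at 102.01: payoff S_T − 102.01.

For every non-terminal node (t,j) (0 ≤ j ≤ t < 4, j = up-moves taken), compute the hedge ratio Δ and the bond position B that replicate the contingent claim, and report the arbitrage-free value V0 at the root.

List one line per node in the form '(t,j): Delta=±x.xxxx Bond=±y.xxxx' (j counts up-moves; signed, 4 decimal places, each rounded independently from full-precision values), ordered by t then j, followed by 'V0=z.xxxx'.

(0,0): Delta=1.0000 Bond=-64.8292
(1,0): Delta=1.0000 Bond=-72.6087
(1,1): Delta=1.0000 Bond=-72.6087
(2,0): Delta=1.0000 Bond=-81.3217
(2,1): Delta=1.0000 Bond=-81.3217
(2,2): Delta=1.0000 Bond=-81.3217
(3,0): Delta=1.0000 Bond=-91.0804
(3,1): Delta=1.0000 Bond=-91.0804
(3,2): Delta=1.0000 Bond=-91.0804
(3,3): Delta=1.0000 Bond=-91.0804
V0=-12.8292

No-arbitrage ⇒ martingale measure with p* = (R−d)/(u−d) = 0.4677.
Terminal payoffs: V(4,0)=-77.3317, V(4,1)=-58.8973, V(4,2)=-26.6926, V(4,3)=29.5687, V(4,4)=127.8563
(3,0): S=29.7329. Δ = (V_up−V_dn)/(S_up−S_dn) = (-58.8973−-77.3317)/(43.1127−24.6783) = 1.0000. V = [p*·-58.8973 + (1−p*)·-77.3317]/1.12 = -61.3474. B = V − Δ·S = -91.0804.
(3,1): S=51.9431. Δ = (V_up−V_dn)/(S_up−S_dn) = (-26.6926−-58.8973)/(75.3174−43.1127) = 1.0000. V = [p*·-26.6926 + (1−p*)·-58.8973]/1.12 = -39.1373. B = V − Δ·S = -91.0804.
(3,2): S=90.7439. Δ = (V_up−V_dn)/(S_up−S_dn) = (29.5687−-26.6926)/(131.5787−75.3174) = 1.0000. V = [p*·29.5687 + (1−p*)·-26.6926]/1.12 = -0.3365. B = V − Δ·S = -91.0804.
(3,3): S=158.5285. Δ = (V_up−V_dn)/(S_up−S_dn) = (127.8563−29.5687)/(229.8663−131.5787) = 1.0000. V = [p*·127.8563 + (1−p*)·29.5687]/1.12 = 67.4481. B = V − Δ·S = -91.0804.
(2,0): S=35.8228. Δ = (V_up−V_dn)/(S_up−S_dn) = (-39.1373−-61.3474)/(51.9431−29.7329) = 1.0000. V = [p*·-39.1373 + (1−p*)·-61.3474]/1.12 = -45.4989. B = V − Δ·S = -81.3217.
(2,1): S=62.5820. Δ = (V_up−V_dn)/(S_up−S_dn) = (-0.3365−-39.1373)/(90.7439−51.9431) = 1.0000. V = [p*·-0.3365 + (1−p*)·-39.1373]/1.12 = -18.7397. B = V − Δ·S = -81.3217.
(2,2): S=109.3300. Δ = (V_up−V_dn)/(S_up−S_dn) = (67.4481−-0.3365)/(158.5285−90.7439) = 1.0000. V = [p*·67.4481 + (1−p*)·-0.3365]/1.12 = 28.0083. B = V − Δ·S = -81.3217.
(1,0): S=43.1600. Δ = (V_up−V_dn)/(S_up−S_dn) = (-18.7397−-45.4989)/(62.5820−35.8228) = 1.0000. V = [p*·-18.7397 + (1−p*)·-45.4989]/1.12 = -29.4487. B = V − Δ·S = -72.6087.
(1,1): S=75.4000. Δ = (V_up−V_dn)/(S_up−S_dn) = (28.0083−-18.7397)/(109.3300−62.5820) = 1.0000. V = [p*·28.0083 + (1−p*)·-18.7397]/1.12 = 2.7913. B = V − Δ·S = -72.6087.
(0,0): S=52.0000. Δ = (V_up−V_dn)/(S_up−S_dn) = (2.7913−-29.4487)/(75.4000−43.1600) = 1.0000. V = [p*·2.7913 + (1−p*)·-29.4487]/1.12 = -12.8292. B = V − Δ·S = -64.8292.
Self-financing check: at every node Δ·S+B equals the discounted successor values.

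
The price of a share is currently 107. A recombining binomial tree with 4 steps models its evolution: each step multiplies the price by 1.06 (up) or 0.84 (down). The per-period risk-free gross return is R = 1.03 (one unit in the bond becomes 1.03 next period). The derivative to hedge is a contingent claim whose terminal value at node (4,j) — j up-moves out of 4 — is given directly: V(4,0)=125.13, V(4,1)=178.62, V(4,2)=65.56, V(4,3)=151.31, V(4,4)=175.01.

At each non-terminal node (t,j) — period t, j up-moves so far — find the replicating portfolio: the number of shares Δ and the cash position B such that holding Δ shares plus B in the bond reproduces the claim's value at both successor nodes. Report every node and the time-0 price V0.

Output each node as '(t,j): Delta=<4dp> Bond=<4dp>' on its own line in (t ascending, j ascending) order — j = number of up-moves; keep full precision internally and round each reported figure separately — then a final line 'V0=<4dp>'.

(0,0): Delta=1.4042 Bond=-10.2333
(1,0): Delta=1.8268 Bond=-48.5268
(1,1): Delta=1.3513 Bond=-4.5424
(2,0): Delta=-5.2810 Bond=486.6561
(2,1): Delta=2.7162 Bond=-134.7150
(2,2): Delta=1.1805 Bond=15.8534
(3,0): Delta=3.8338 Bond=-76.8005
(3,1): Delta=-6.4215 Bond=592.5278
(3,2): Delta=3.8595 Bond=-254.2224
(3,3): Delta=0.8453 Bond=59.0477
V0=140.0159

Risk-neutral probability p* = (R−d)/(u−d) = (1.03−0.84)/(1.06−0.84) = 0.8636.
Terminal values V(4,·): V(4,0)=125.1300, V(4,1)=178.6200, V(4,2)=65.5600, V(4,3)=151.3100, V(4,4)=175.0100
Node (3,0) S=63.4193: V=(p*·178.6200+(1−p*)·125.1300)/1.03=166.3358; Δ=(178.6200−125.1300)/(67.2245−53.2722)=3.8338; B=V−Δ·S=-76.8005
Node (3,1) S=80.0292: V=(p*·65.5600+(1−p*)·178.6200)/1.03=78.6187; Δ=(65.5600−178.6200)/(84.8309−67.2245)=-6.4215; B=V−Δ·S=592.5278
Node (3,2) S=100.9892: V=(p*·151.3100+(1−p*)·65.5600)/1.03=135.5503; Δ=(151.3100−65.5600)/(107.0485−84.8309)=3.8595; B=V−Δ·S=-254.2224
Node (3,3) S=127.4387: V=(p*·175.0100+(1−p*)·151.3100)/1.03=166.7749; Δ=(175.0100−151.3100)/(135.0850−107.0485)=0.8453; B=V−Δ·S=59.0477
Node (2,0) S=75.4992: V=(p*·78.6187+(1−p*)·166.3358)/1.03=87.9419; Δ=(78.6187−166.3358)/(80.0292−63.4193)=-5.2810; B=V−Δ·S=486.6561
Node (2,1) S=95.2728: V=(p*·135.5503+(1−p*)·78.6187)/1.03=124.0650; Δ=(135.5503−78.6187)/(100.9892−80.0292)=2.7162; B=V−Δ·S=-134.7150
Node (2,2) S=120.2252: V=(p*·166.7749+(1−p*)·135.5503)/1.03=157.7835; Δ=(166.7749−135.5503)/(127.4387−100.9892)=1.1805; B=V−Δ·S=15.8534
Node (1,0) S=89.8800: V=(p*·124.0650+(1−p*)·87.9419)/1.03=115.6690; Δ=(124.0650−87.9419)/(95.2728−75.4992)=1.8268; B=V−Δ·S=-48.5268
Node (1,1) S=113.4200: V=(p*·157.7835+(1−p*)·124.0650)/1.03=148.7238; Δ=(157.7835−124.0650)/(120.2252−95.2728)=1.3513; B=V−Δ·S=-4.5424
Node (0,0) S=107.0000: V=(p*·148.7238+(1−p*)·115.6690)/1.03=140.0159; Δ=(148.7238−115.6690)/(113.4200−89.8800)=1.4042; B=V−Δ·S=-10.2333
Self-financing check: at every node Δ·S+B equals the discounted successor values.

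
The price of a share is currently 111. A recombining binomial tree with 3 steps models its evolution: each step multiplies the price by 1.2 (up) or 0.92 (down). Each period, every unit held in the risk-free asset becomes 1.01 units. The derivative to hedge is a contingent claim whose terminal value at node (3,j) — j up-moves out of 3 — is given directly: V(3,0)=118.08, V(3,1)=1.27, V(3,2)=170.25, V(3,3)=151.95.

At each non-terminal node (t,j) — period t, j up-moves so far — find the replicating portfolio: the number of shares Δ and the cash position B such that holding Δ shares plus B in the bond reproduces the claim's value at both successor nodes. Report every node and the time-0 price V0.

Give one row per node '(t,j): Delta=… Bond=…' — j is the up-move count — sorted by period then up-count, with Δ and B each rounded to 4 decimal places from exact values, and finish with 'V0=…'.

The replicating-portfolio and risk-neutral prices coincide; use p* = (1.01−0.92)/(1.2−0.92) = 0.3214 for the latter.
Payoff layer (t=3): V(3,0)=118.0800, V(3,1)=1.2700, V(3,2)=170.2500, V(3,3)=151.9500
  t=2,j=0: stock 93.9504 → up 112.7405 (V=1.2700), down 86.4344 (V=118.0800). Price 79.7366; hedge Δ=-4.4404, bond B=496.9151.
  t=2,j=1: stock 122.5440 → up 147.0528 (V=170.2500), down 112.7405 (V=1.2700). Price 55.0347; hedge Δ=4.9248, bond B=-548.4653.
  t=2,j=2: stock 159.8400 → up 191.8080 (V=151.9500), down 147.0528 (V=170.2500). Price 162.7405; hedge Δ=-0.4089, bond B=228.0976.
  t=1,j=0: stock 102.1200 → up 122.5440 (V=55.0347), down 93.9504 (V=79.7366). Price 71.0858; hedge Δ=-0.8639, bond B=159.3069.
  t=1,j=1: stock 133.2000 → up 159.8400 (V=162.7405), down 122.5440 (V=55.0347). Price 88.7667; hedge Δ=2.8879, bond B=-295.8969.
  t=0,j=0: stock 111.0000 → up 133.2000 (V=88.7667), down 102.1200 (V=71.0858). Price 76.0089; hedge Δ=0.5689, bond B=12.8628.
The time-0 hedge costs 76.0089, which is the no-arbitrage price.

(0,0): Delta=0.5689 Bond=12.8628
(1,0): Delta=-0.8639 Bond=159.3069
(1,1): Delta=2.8879 Bond=-295.8969
(2,0): Delta=-4.4404 Bond=496.9151
(2,1): Delta=4.9248 Bond=-548.4653
(2,2): Delta=-0.4089 Bond=228.0976
V0=76.0089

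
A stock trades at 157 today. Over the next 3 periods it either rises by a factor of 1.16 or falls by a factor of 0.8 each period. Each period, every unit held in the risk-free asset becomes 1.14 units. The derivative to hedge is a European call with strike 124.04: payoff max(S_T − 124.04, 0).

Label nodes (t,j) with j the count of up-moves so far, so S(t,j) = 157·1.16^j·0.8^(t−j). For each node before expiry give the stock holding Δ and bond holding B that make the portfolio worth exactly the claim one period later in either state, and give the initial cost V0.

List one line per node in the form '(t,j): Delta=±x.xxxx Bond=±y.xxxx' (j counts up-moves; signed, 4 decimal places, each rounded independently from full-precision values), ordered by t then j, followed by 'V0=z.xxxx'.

(0,0): Delta=0.9878 Bond=-81.7572
(1,0): Delta=0.8239 Bond=-72.6192
(1,1): Delta=0.9944 Bond=-94.4140
(2,0): Delta=0.0000 Bond=0.0000
(2,1): Delta=0.8573 Bond=-87.6557
(2,2): Delta=1.0000 Bond=-108.8070
V0=73.3258

Since d<R<u, set p* = (R−d)/(u−d) = 0.9444; price each node as the discounted p*-expectation of its children.
Terminal payoffs: V(3,0)=0.0000, V(3,1)=0.0000, V(3,2)=44.9674, V(3,3)=121.0207
(2,0): S=100.4800. Δ = (V_up−V_dn)/(S_up−S_dn) = (0.0000−0.0000)/(116.5568−80.3840) = 0.0000. V = [p*·0.0000 + (1−p*)·0.0000]/1.14 = 0.0000. B = V − Δ·S = 0.0000.
(2,1): S=145.6960. Δ = (V_up−V_dn)/(S_up−S_dn) = (44.9674−0.0000)/(169.0074−116.5568) = 0.8573. V = [p*·44.9674 + (1−p*)·0.0000]/1.14 = 37.2537. B = V − Δ·S = -87.6557.
(2,2): S=211.2592. Δ = (V_up−V_dn)/(S_up−S_dn) = (121.0207−44.9674)/(245.0607−169.0074) = 1.0000. V = [p*·121.0207 + (1−p*)·44.9674]/1.14 = 102.4522. B = V − Δ·S = -108.8070.
(1,0): S=125.6000. Δ = (V_up−V_dn)/(S_up−S_dn) = (37.2537−0.0000)/(145.6960−100.4800) = 0.8239. V = [p*·37.2537 + (1−p*)·0.0000]/1.14 = 30.8632. B = V − Δ·S = -72.6192.
(1,1): S=182.1200. Δ = (V_up−V_dn)/(S_up−S_dn) = (102.4522−37.2537)/(211.2592−145.6960) = 0.9944. V = [p*·102.4522 + (1−p*)·37.2537]/1.14 = 86.6930. B = V − Δ·S = -94.4140.
(0,0): S=157.0000. Δ = (V_up−V_dn)/(S_up−S_dn) = (86.6930−30.8632)/(182.1200−125.6000) = 0.9878. V = [p*·86.6930 + (1−p*)·30.8632]/1.14 = 73.3258. B = V − Δ·S = -81.7572.
Check: Δ(0,0)·S0 + B(0,0) = 73.3258 = V0.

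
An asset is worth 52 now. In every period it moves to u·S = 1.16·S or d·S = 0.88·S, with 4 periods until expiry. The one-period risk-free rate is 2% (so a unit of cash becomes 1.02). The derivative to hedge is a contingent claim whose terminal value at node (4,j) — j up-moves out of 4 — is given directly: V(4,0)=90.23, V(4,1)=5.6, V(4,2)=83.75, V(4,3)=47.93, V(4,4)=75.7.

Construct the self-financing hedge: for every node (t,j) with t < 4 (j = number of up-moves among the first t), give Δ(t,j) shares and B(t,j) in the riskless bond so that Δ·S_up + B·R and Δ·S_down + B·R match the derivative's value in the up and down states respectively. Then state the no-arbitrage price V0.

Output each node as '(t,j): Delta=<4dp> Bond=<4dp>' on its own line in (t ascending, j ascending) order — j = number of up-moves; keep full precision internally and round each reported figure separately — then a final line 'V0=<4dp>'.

(0,0): Delta=0.5674 Bond=21.4565
(1,0): Delta=0.6723 Bond=17.0816
(1,1): Delta=0.4877 Bond=26.6896
(2,0): Delta=-0.2817 Bond=55.8418
(2,1): Delta=1.3961 Bond=-20.9954
(2,2): Delta=-0.2014 Bond=75.4421
(3,0): Delta=-8.5293 Bond=349.2255
(3,1): Delta=5.9751 Bond=-235.3081
(3,2): Delta=-2.0776 Bond=192.4776
(3,3): Delta=1.2219 Bond=-38.5756
V0=50.9587

Since d<R<u, set p* = (R−d)/(u−d) = 0.5000; price each node as the discounted p*-expectation of its children.
Terminal values V(4,·): V(4,0)=90.2300, V(4,1)=5.6000, V(4,2)=83.7500, V(4,3)=47.9300, V(4,4)=75.7000
Node (3,0) S=35.4365: V=(p*·5.6000+(1−p*)·90.2300)/1.02=46.9755; Δ=(5.6000−90.2300)/(41.1064−31.1842)=-8.5293; B=V−Δ·S=349.2255
Node (3,1) S=46.7118: V=(p*·83.7500+(1−p*)·5.6000)/1.02=43.7990; Δ=(83.7500−5.6000)/(54.1857−41.1064)=5.9751; B=V−Δ·S=-235.3081
Node (3,2) S=61.5747: V=(p*·47.9300+(1−p*)·83.7500)/1.02=64.5490; Δ=(47.9300−83.7500)/(71.4266−54.1857)=-2.0776; B=V−Δ·S=192.4776
Node (3,3) S=81.1666: V=(p*·75.7000+(1−p*)·47.9300)/1.02=60.6029; Δ=(75.7000−47.9300)/(94.1532−71.4266)=1.2219; B=V−Δ·S=-38.5756
Node (2,0) S=40.2688: V=(p*·43.7990+(1−p*)·46.9755)/1.02=44.4973; Δ=(43.7990−46.9755)/(46.7118−35.4365)=-0.2817; B=V−Δ·S=55.8418
Node (2,1) S=53.0816: V=(p*·64.5490+(1−p*)·43.7990)/1.02=53.1118; Δ=(64.5490−43.7990)/(61.5747−46.7118)=1.3961; B=V−Δ·S=-20.9954
Node (2,2) S=69.9712: V=(p*·60.6029+(1−p*)·64.5490)/1.02=61.3490; Δ=(60.6029−64.5490)/(81.1666−61.5747)=-0.2014; B=V−Δ·S=75.4421
Node (1,0) S=45.7600: V=(p*·53.1118+(1−p*)·44.4973)/1.02=47.8476; Δ=(53.1118−44.4973)/(53.0816−40.2688)=0.6723; B=V−Δ·S=17.0816
Node (1,1) S=60.3200: V=(p*·61.3490+(1−p*)·53.1118)/1.02=56.1082; Δ=(61.3490−53.1118)/(69.9712−53.0816)=0.4877; B=V−Δ·S=26.6896
Node (0,0) S=52.0000: V=(p*·56.1082+(1−p*)·47.8476)/1.02=50.9587; Δ=(56.1082−47.8476)/(60.3200−45.7600)=0.5674; B=V−Δ·S=21.4565
Check: Δ(0,0)·S0 + B(0,0) = 50.9587 = V0.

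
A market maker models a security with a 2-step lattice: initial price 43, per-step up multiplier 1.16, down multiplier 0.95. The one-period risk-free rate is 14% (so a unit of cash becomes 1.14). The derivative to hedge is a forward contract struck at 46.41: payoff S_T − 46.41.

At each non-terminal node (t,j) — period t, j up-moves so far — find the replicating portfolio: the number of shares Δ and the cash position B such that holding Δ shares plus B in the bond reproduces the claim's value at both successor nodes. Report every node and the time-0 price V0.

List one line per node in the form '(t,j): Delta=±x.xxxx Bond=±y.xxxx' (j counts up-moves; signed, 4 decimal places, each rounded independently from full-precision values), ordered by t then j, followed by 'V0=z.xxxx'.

The replicating-portfolio and risk-neutral prices coincide; use p* = (1.14−0.95)/(1.16−0.95) = 0.9048 for the latter.
At expiry t=2: V(2,0)=-7.6025, V(2,1)=0.9760, V(2,2)=11.4508
(1,0): S=40.8500. Δ = (V_up−V_dn)/(S_up−S_dn) = (0.9760−-7.6025)/(47.3860−38.8075) = 1.0000. V = [p*·0.9760 + (1−p*)·-7.6025]/1.14 = 0.1395. B = V − Δ·S = -40.7105.
(1,1): S=49.8800. Δ = (V_up−V_dn)/(S_up−S_dn) = (11.4508−0.9760)/(57.8608−47.3860) = 1.0000. V = [p*·11.4508 + (1−p*)·0.9760]/1.14 = 9.1695. B = V − Δ·S = -40.7105.
(0,0): S=43.0000. Δ = (V_up−V_dn)/(S_up−S_dn) = (9.1695−0.1395)/(49.8800−40.8500) = 1.0000. V = [p*·9.1695 + (1−p*)·0.1395]/1.14 = 7.2890. B = V − Δ·S = -35.7110.
Check: Δ(0,0)·S0 + B(0,0) = 7.2890 = V0.

(0,0): Delta=1.0000 Bond=-35.7110
(1,0): Delta=1.0000 Bond=-40.7105
(1,1): Delta=1.0000 Bond=-40.7105
V0=7.2890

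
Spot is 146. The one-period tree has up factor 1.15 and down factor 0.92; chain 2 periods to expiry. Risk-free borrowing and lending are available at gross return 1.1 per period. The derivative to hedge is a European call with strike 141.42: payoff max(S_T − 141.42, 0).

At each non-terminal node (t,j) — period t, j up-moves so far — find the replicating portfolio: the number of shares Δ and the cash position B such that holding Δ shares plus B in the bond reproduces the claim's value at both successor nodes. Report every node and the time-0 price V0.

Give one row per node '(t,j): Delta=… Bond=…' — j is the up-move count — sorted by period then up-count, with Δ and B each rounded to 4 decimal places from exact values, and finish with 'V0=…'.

(0,0): Delta=0.8950 Bond=-100.8451
(1,0): Delta=0.4224 Bond=-47.4473
(1,1): Delta=1.0000 Bond=-128.5636
V0=29.8210

Since d<R<u, set p* = (R−d)/(u−d) = 0.7826; price each node as the discounted p*-expectation of its children.
At expiry t=2: V(2,0)=0.0000, V(2,1)=13.0480, V(2,2)=51.6650
Node (1,0) S=134.3200: V=(p*·13.0480+(1−p*)·0.0000)/1.1=9.2832; Δ=(13.0480−0.0000)/(154.4680−123.5744)=0.4224; B=V−Δ·S=-47.4473
Node (1,1) S=167.9000: V=(p*·51.6650+(1−p*)·13.0480)/1.1=39.3364; Δ=(51.6650−13.0480)/(193.0850−154.4680)=1.0000; B=V−Δ·S=-128.5636
Node (0,0) S=146.0000: V=(p*·39.3364+(1−p*)·9.2832)/1.1=29.8210; Δ=(39.3364−9.2832)/(167.9000−134.3200)=0.8950; B=V−Δ·S=-100.8451
Each (Δ,B) replicates both successor values, so the strategy is self-financing and V0 is arbitrage-free.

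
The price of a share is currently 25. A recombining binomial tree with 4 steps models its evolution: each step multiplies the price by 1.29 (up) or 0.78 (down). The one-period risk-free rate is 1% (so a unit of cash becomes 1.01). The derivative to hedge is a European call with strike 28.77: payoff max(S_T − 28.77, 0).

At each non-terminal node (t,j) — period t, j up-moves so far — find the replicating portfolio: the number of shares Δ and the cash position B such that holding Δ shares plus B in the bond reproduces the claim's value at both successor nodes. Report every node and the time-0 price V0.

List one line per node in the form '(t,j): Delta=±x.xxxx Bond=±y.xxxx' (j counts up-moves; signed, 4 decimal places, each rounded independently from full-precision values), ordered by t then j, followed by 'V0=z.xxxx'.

(0,0): Delta=0.5249 Bond=-8.9808
(1,0): Delta=0.2624 Bond=-3.9521
(1,1): Delta=0.7181 Bond=-15.3018
(2,0): Delta=0.0000 Bond=0.0000
(2,1): Delta=0.4556 Bond=-8.8510
(2,2): Delta=0.9114 Bond=-23.4942
(3,0): Delta=0.0000 Bond=0.0000
(3,1): Delta=0.0000 Bond=0.0000
(3,2): Delta=0.7910 Bond=-19.8224
(3,3): Delta=1.0000 Bond=-28.4851
V0=4.1422

Risk-neutral probability p* = (R−d)/(u−d) = (1.01−0.78)/(1.29−0.78) = 0.4510.
Terminal payoffs: V(4,0)=0.0000, V(4,1)=0.0000, V(4,2)=0.0000, V(4,3)=13.0904, V(4,4)=40.4607
(3,0): S=11.8638. Δ = (V_up−V_dn)/(S_up−S_dn) = (0.0000−0.0000)/(15.3043−9.2538) = 0.0000. V = [p*·0.0000 + (1−p*)·0.0000]/1.01 = 0.0000. B = V − Δ·S = 0.0000.
(3,1): S=19.6209. Δ = (V_up−V_dn)/(S_up−S_dn) = (0.0000−0.0000)/(25.3110−15.3043) = 0.0000. V = [p*·0.0000 + (1−p*)·0.0000]/1.01 = 0.0000. B = V − Δ·S = 0.0000.
(3,2): S=32.4500. Δ = (V_up−V_dn)/(S_up−S_dn) = (13.0904−0.0000)/(41.8604−25.3110) = 0.7910. V = [p*·13.0904 + (1−p*)·0.0000]/1.01 = 5.8451. B = V − Δ·S = -19.8224.
(3,3): S=53.6672. Δ = (V_up−V_dn)/(S_up−S_dn) = (40.4607−13.0904)/(69.2307−41.8604) = 1.0000. V = [p*·40.4607 + (1−p*)·13.0904]/1.01 = 25.1821. B = V − Δ·S = -28.4851.
(2,0): S=15.2100. Δ = (V_up−V_dn)/(S_up−S_dn) = (0.0000−0.0000)/(19.6209−11.8638) = 0.0000. V = [p*·0.0000 + (1−p*)·0.0000]/1.01 = 0.0000. B = V − Δ·S = 0.0000.
(2,1): S=25.1550. Δ = (V_up−V_dn)/(S_up−S_dn) = (5.8451−0.0000)/(32.4500−19.6209) = 0.4556. V = [p*·5.8451 + (1−p*)·0.0000]/1.01 = 2.6099. B = V − Δ·S = -8.8510.
(2,2): S=41.6025. Δ = (V_up−V_dn)/(S_up−S_dn) = (25.1821−5.8451)/(53.6672−32.4500) = 0.9114. V = [p*·25.1821 + (1−p*)·5.8451]/1.01 = 14.4215. B = V − Δ·S = -23.4942.
(1,0): S=19.5000. Δ = (V_up−V_dn)/(S_up−S_dn) = (2.6099−0.0000)/(25.1550−15.2100) = 0.2624. V = [p*·2.6099 + (1−p*)·0.0000]/1.01 = 1.1654. B = V − Δ·S = -3.9521.
(1,1): S=32.2500. Δ = (V_up−V_dn)/(S_up−S_dn) = (14.4215−2.6099)/(41.6025−25.1550) = 0.7181. V = [p*·14.4215 + (1−p*)·2.6099]/1.01 = 7.8581. B = V − Δ·S = -15.3018.
(0,0): S=25.0000. Δ = (V_up−V_dn)/(S_up−S_dn) = (7.8581−1.1654)/(32.2500−19.5000) = 0.5249. V = [p*·7.8581 + (1−p*)·1.1654]/1.01 = 4.1422. B = V − Δ·S = -8.9808.
Root portfolio cost Δ·25+B reproduces V0=4.1422.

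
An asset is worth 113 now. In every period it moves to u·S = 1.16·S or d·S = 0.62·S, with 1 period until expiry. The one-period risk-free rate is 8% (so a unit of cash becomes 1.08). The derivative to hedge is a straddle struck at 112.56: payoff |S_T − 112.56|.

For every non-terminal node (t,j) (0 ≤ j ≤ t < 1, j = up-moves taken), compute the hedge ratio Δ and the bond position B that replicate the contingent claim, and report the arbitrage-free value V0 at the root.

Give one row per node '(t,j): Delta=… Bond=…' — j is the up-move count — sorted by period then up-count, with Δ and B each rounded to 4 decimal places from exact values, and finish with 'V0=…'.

(0,0): Delta=-0.3930 Bond=64.8450
V0=20.4376

The replicating-portfolio and risk-neutral prices coincide; use p* = (1.08−0.62)/(1.16−0.62) = 0.8519 for the latter.
At expiry t=1: V(1,0)=42.5000, V(1,1)=18.5200
Node (0,0) S=113.0000: V=(p*·18.5200+(1−p*)·42.5000)/1.08=20.4376; Δ=(18.5200−42.5000)/(131.0800−70.0600)=-0.3930; B=V−Δ·S=64.8450
Check: Δ(0,0)·S0 + B(0,0) = 20.4376 = V0.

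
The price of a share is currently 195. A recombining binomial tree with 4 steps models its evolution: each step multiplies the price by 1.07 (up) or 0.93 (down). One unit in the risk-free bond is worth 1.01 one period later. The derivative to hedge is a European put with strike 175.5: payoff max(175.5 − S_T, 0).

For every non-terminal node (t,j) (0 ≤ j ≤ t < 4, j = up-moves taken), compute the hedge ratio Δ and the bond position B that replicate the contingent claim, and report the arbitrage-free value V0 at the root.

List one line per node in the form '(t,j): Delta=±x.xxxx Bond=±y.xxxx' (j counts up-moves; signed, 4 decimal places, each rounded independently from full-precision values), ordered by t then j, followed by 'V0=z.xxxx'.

Since d<R<u, set p* = (R−d)/(u−d) = 0.5714; price each node as the discounted p*-expectation of its children.
Payoff layer (t=4): V(4,0)=29.6299, V(4,1)=7.6709, V(4,2)=0.0000, V(4,3)=0.0000, V(4,4)=0.0000
  t=3,j=0: stock 156.8496 → up 167.8291 (V=7.6709), down 145.8701 (V=29.6299). Price 16.9128; hedge Δ=-1.0000, bond B=173.7624.
  t=3,j=1: stock 180.4614 → up 193.0937 (V=0.0000), down 167.8291 (V=7.6709). Price 3.2550; hedge Δ=-0.3036, bond B=58.0472.
  t=3,j=2: stock 207.6276 → up 222.1615 (V=0.0000), down 193.0937 (V=0.0000). Price 0.0000; hedge Δ=0.0000, bond B=0.0000.
  t=3,j=3: stock 238.8834 → up 255.6052 (V=0.0000), down 222.1615 (V=0.0000). Price 0.0000; hedge Δ=0.0000, bond B=0.0000.
  t=2,j=0: stock 168.6555 → up 180.4614 (V=3.2550), down 156.8496 (V=16.9128). Price 9.0181; hedge Δ=-0.5784, bond B=106.5737.
  t=2,j=1: stock 194.0445 → up 207.6276 (V=0.0000), down 180.4614 (V=3.2550). Price 1.3812; hedge Δ=-0.1198, bond B=24.6311.
  t=2,j=2: stock 223.2555 → up 238.8834 (V=0.0000), down 207.6276 (V=0.0000). Price 0.0000; hedge Δ=0.0000, bond B=0.0000.
  t=1,j=0: stock 181.3500 → up 194.0445 (V=1.3812), down 168.6555 (V=9.0181). Price 4.6081; hedge Δ=-0.3008, bond B=59.1578.
  t=1,j=1: stock 208.6500 → up 223.2555 (V=0.0000), down 194.0445 (V=1.3812). Price 0.5861; hedge Δ=-0.0473, bond B=10.4517.
  t=0,j=0: stock 195.0000 → up 208.6500 (V=0.5861), down 181.3500 (V=4.6081). Price 2.2869; hedge Δ=-0.1473, bond B=31.0155.
Root portfolio cost Δ·195+B reproduces V0=2.2869.

(0,0): Delta=-0.1473 Bond=31.0155
(1,0): Delta=-0.3008 Bond=59.1578
(1,1): Delta=-0.0473 Bond=10.4517
(2,0): Delta=-0.5784 Bond=106.5737
(2,1): Delta=-0.1198 Bond=24.6311
(2,2): Delta=0.0000 Bond=0.0000
(3,0): Delta=-1.0000 Bond=173.7624
(3,1): Delta=-0.3036 Bond=58.0472
(3,2): Delta=0.0000 Bond=0.0000
(3,3): Delta=0.0000 Bond=0.0000
V0=2.2869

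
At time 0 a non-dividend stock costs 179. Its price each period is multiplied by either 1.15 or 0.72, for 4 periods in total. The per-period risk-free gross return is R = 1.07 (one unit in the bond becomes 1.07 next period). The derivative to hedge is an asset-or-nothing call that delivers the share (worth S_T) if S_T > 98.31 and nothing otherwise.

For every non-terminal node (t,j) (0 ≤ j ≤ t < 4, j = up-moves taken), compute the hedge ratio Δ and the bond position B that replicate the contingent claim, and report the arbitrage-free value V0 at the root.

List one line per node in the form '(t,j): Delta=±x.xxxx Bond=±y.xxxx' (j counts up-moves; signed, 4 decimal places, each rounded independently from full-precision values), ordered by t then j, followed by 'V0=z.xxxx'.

Under the risk-neutral measure, an up-move has probability p* = (R−d)/(u−d) = 0.8140 and values discount at R = 1.07.
At expiry t=4: V(4,0)=0.0000, V(4,1)=0.0000, V(4,2)=122.7195, V(4,3)=196.0104, V(4,4)=313.0721
  t=3,j=0: stock 66.8114 → up 76.8331 (V=0.0000), down 48.1042 (V=0.0000). Price 0.0000; hedge Δ=0.0000, bond B=0.0000.
  t=3,j=1: stock 106.7126 → up 122.7195 (V=122.7195), down 76.8331 (V=0.0000). Price 93.3533; hedge Δ=2.6744, bond B=-192.0410.
  t=3,j=2: stock 170.4438 → up 196.0104 (V=196.0104), down 122.7195 (V=122.7195). Price 170.4438; hedge Δ=1.0000, bond B=0.0000.
  t=3,j=3: stock 272.2366 → up 313.0721 (V=313.0721), down 196.0104 (V=196.0104). Price 272.2366; hedge Δ=1.0000, bond B=0.0000.
  t=2,j=0: stock 92.7936 → up 106.7126 (V=93.3533), down 66.8114 (V=0.0000). Price 71.0142; hedge Δ=2.3396, bond B=-146.0864.
  t=2,j=1: stock 148.2120 → up 170.4438 (V=170.4438), down 106.7126 (V=93.3533). Price 145.8891; hedge Δ=1.2096, bond B=-33.3912.
  t=2,j=2: stock 236.7275 → up 272.2366 (V=272.2366), down 170.4438 (V=170.4438). Price 236.7275; hedge Δ=1.0000, bond B=0.0000.
  t=1,j=0: stock 128.8800 → up 148.2120 (V=145.8891), down 92.7936 (V=71.0142). Price 123.3261; hedge Δ=1.3511, bond B=-50.8016.
  t=1,j=1: stock 205.8500 → up 236.7275 (V=236.7275), down 148.2120 (V=145.8891). Price 205.4461; hedge Δ=1.0262, bond B=-5.8059.
  t=0,j=0: stock 179.0000 → up 205.8500 (V=205.4461), down 128.8800 (V=123.3261). Price 177.7271; hedge Δ=1.0669, bond B=-13.2497.
Check: Δ(0,0)·S0 + B(0,0) = 177.7271 = V0.

(0,0): Delta=1.0669 Bond=-13.2497
(1,0): Delta=1.3511 Bond=-50.8016
(1,1): Delta=1.0262 Bond=-5.8059
(2,0): Delta=2.3396 Bond=-146.0864
(2,1): Delta=1.2096 Bond=-33.3912
(2,2): Delta=1.0000 Bond=0.0000
(3,0): Delta=0.0000 Bond=0.0000
(3,1): Delta=2.6744 Bond=-192.0410
(3,2): Delta=1.0000 Bond=0.0000
(3,3): Delta=1.0000 Bond=0.0000
V0=177.7271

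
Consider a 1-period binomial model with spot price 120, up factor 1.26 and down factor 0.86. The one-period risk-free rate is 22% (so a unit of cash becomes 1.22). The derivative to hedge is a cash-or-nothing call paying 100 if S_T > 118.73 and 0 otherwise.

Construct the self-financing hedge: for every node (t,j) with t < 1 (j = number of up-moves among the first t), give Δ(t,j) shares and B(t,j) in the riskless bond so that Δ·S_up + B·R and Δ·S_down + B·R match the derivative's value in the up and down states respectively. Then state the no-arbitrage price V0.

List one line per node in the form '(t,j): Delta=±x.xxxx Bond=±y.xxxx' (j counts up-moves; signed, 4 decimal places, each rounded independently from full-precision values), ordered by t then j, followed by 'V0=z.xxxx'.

(0,0): Delta=2.0833 Bond=-176.2295
V0=73.7705

Under the risk-neutral measure, an up-move has probability p* = (R−d)/(u−d) = 0.9000 and values discount at R = 1.22.
At expiry t=1: V(1,0)=0.0000, V(1,1)=100.0000
Node (0,0) S=120.0000: V=(p*·100.0000+(1−p*)·0.0000)/1.22=73.7705; Δ=(100.0000−0.0000)/(151.2000−103.2000)=2.0833; B=V−Δ·S=-176.2295
Root portfolio cost Δ·120+B reproduces V0=73.7705.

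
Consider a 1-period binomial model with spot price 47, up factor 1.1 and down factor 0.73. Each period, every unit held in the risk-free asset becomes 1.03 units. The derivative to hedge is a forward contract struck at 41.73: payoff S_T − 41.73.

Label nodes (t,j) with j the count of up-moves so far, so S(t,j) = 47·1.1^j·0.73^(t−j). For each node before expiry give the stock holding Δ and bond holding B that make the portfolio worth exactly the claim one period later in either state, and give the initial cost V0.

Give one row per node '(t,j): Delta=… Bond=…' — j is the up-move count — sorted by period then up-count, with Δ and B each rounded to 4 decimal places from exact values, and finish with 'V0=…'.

Under the risk-neutral measure, an up-move has probability p* = (R−d)/(u−d) = 0.8108 and values discount at R = 1.03.
At expiry t=1: V(1,0)=-7.4200, V(1,1)=9.9700
  t=0,j=0: stock 47.0000 → up 51.7000 (V=9.9700), down 34.3100 (V=-7.4200). Price 6.4854; hedge Δ=1.0000, bond B=-40.5146.
The time-0 hedge costs 6.4854, which is the no-arbitrage price.

(0,0): Delta=1.0000 Bond=-40.5146
V0=6.4854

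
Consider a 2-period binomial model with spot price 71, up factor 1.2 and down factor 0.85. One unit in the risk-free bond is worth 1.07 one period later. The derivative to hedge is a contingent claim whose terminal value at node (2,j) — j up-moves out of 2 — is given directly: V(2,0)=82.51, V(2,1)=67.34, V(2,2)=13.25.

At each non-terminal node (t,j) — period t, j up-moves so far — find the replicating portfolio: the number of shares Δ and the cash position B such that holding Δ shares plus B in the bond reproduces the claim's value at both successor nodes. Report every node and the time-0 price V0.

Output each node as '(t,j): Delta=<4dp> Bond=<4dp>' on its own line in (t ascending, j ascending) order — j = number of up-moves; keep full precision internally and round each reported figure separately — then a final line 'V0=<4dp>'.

Since d<R<u, set p* = (R−d)/(u−d) = 0.6286; price each node as the discounted p*-expectation of its children.
At expiry t=2: V(2,0)=82.5100, V(2,1)=67.3400, V(2,2)=13.2500
Node (1,0) S=60.3500: V=(p*·67.3400+(1−p*)·82.5100)/1.07=68.2005; Δ=(67.3400−82.5100)/(72.4200−51.2975)=-0.7182; B=V−Δ·S=111.5434
Node (1,1) S=85.2000: V=(p*·13.2500+(1−p*)·67.3400)/1.07=31.1594; Δ=(13.2500−67.3400)/(102.2400−72.4200)=-1.8139; B=V−Δ·S=185.7023
Node (0,0) S=71.0000: V=(p*·31.1594+(1−p*)·68.2005)/1.07=41.9790; Δ=(31.1594−68.2005)/(85.2000−60.3500)=-1.4906; B=V−Δ·S=147.8108
Each (Δ,B) replicates both successor values, so the strategy is self-financing and V0 is arbitrage-free.

(0,0): Delta=-1.4906 Bond=147.8108
(1,0): Delta=-0.7182 Bond=111.5434
(1,1): Delta=-1.8139 Bond=185.7023
V0=41.9790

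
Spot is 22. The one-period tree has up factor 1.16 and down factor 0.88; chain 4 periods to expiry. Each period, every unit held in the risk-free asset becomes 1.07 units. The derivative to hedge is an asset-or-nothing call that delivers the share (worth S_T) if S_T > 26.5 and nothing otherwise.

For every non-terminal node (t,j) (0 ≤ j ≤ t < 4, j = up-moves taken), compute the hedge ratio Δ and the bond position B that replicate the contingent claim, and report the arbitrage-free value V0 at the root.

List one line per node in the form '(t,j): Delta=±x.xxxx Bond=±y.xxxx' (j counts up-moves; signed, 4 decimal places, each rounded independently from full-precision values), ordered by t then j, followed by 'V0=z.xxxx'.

(0,0): Delta=2.1762 Bond=-32.1711
(1,0): Delta=2.2420 Bond=-35.6980
(1,1): Delta=2.1525 Bond=-33.8191
(2,0): Delta=0.0000 Bond=0.0000
(2,1): Delta=3.0477 Bond=-56.2901
(2,2): Delta=1.8308 Bond=-26.6637
(3,0): Delta=0.0000 Bond=0.0000
(3,1): Delta=0.0000 Bond=0.0000
(3,2): Delta=4.1429 Bond=-88.7606
(3,3): Delta=1.0000 Bond=0.0000
V0=15.7046

No-arbitrage ⇒ martingale measure with p* = (R−d)/(u−d) = 0.6786.
Payoff layer (t=4): V(4,0)=0.0000, V(4,1)=0.0000, V(4,2)=0.0000, V(4,3)=30.2189, V(4,4)=39.8341
  t=3,j=0: stock 14.9924 → up 17.3912 (V=0.0000), down 13.1933 (V=0.0000). Price 0.0000; hedge Δ=0.0000, bond B=0.0000.
  t=3,j=1: stock 19.7627 → up 22.9247 (V=0.0000), down 17.3912 (V=0.0000). Price 0.0000; hedge Δ=0.0000, bond B=0.0000.
  t=3,j=2: stock 26.0508 → up 30.2189 (V=30.2189), down 22.9247 (V=0.0000). Price 19.1642; hedge Δ=4.1429, bond B=-88.7606.
  t=3,j=3: stock 34.3397 → up 39.8341 (V=39.8341), down 30.2189 (V=30.2189). Price 34.3397; hedge Δ=1.0000, bond B=0.0000.
  t=2,j=0: stock 17.0368 → up 19.7627 (V=0.0000), down 14.9924 (V=0.0000). Price 0.0000; hedge Δ=0.0000, bond B=0.0000.
  t=2,j=1: stock 22.4576 → up 26.0508 (V=19.1642), down 19.7627 (V=0.0000). Price 12.1535; hedge Δ=3.0477, bond B=-56.2901.
  t=2,j=2: stock 29.6032 → up 34.3397 (V=34.3397), down 26.0508 (V=19.1642). Price 27.5345; hedge Δ=1.8308, bond B=-26.6637.
  t=1,j=0: stock 19.3600 → up 22.4576 (V=12.1535), down 17.0368 (V=0.0000). Price 7.7075; hedge Δ=2.2420, bond B=-35.6980.
  t=1,j=1: stock 25.5200 → up 29.6032 (V=27.5345), down 22.4576 (V=12.1535). Price 21.1127; hedge Δ=2.1525, bond B=-33.8191.
  t=0,j=0: stock 22.0000 → up 25.5200 (V=21.1127), down 19.3600 (V=7.7075). Price 15.7046; hedge Δ=2.1762, bond B=-32.1711.
The time-0 hedge costs 15.7046, which is the no-arbitrage price.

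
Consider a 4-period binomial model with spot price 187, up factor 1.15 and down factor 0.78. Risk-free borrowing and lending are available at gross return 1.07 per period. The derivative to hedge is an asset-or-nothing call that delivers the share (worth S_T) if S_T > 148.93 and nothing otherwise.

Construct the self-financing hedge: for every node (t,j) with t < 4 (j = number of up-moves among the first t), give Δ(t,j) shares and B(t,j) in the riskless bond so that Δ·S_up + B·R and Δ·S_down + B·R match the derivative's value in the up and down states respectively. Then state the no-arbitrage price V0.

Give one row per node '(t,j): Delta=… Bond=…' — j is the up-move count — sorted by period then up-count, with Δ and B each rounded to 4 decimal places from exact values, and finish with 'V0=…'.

Since d<R<u, set p* = (R−d)/(u−d) = 0.7838; price each node as the discounted p*-expectation of its children.
Terminal values V(4,·): V(4,0)=0.0000, V(4,1)=0.0000, V(4,2)=150.4619, V(4,3)=221.8348, V(4,4)=327.0642
Node (3,0) S=88.7412: V=(p*·0.0000+(1−p*)·0.0000)/1.07=0.0000; Δ=(0.0000−0.0000)/(102.0524−69.2182)=0.0000; B=V−Δ·S=0.0000
Node (3,1) S=130.8364: V=(p*·150.4619+(1−p*)·0.0000)/1.07=110.2146; Δ=(150.4619−0.0000)/(150.4619−102.0524)=3.1081; B=V−Δ·S=-296.4392
Node (3,2) S=192.8998: V=(p*·221.8348+(1−p*)·150.4619)/1.07=192.8998; Δ=(221.8348−150.4619)/(221.8348−150.4619)=1.0000; B=V−Δ·S=0.0000
Node (3,3) S=284.4036: V=(p*·327.0642+(1−p*)·221.8348)/1.07=284.4036; Δ=(327.0642−221.8348)/(327.0642−221.8348)=1.0000; B=V−Δ·S=0.0000
Node (2,0) S=113.7708: V=(p*·110.2146+(1−p*)·0.0000)/1.07=80.7331; Δ=(110.2146−0.0000)/(130.8364−88.7412)=2.6182; B=V−Δ·S=-217.1441
Node (2,1) S=167.7390: V=(p*·192.8998+(1−p*)·110.2146)/1.07=163.5719; Δ=(192.8998−110.2146)/(192.8998−130.8364)=1.3323; B=V−Δ·S=-59.9018
Node (2,2) S=247.3075: V=(p*·284.4036+(1−p*)·192.8998)/1.07=247.3075; Δ=(284.4036−192.8998)/(284.4036−192.8998)=1.0000; B=V−Δ·S=0.0000
Node (1,0) S=145.8600: V=(p*·163.5719+(1−p*)·80.7331)/1.07=136.1316; Δ=(163.5719−80.7331)/(167.7390−113.7708)=1.5350; B=V−Δ·S=-87.7572
Node (1,1) S=215.0500: V=(p*·247.3075+(1−p*)·163.5719)/1.07=214.2080; Δ=(247.3075−163.5719)/(247.3075−167.7390)=1.0524; B=V−Δ·S=-12.1044
Node (0,0) S=187.0000: V=(p*·214.2080+(1−p*)·136.1316)/1.07=184.4174; Δ=(214.2080−136.1316)/(215.0500−145.8600)=1.1284; B=V−Δ·S=-26.5998
Each (Δ,B) replicates both successor values, so the strategy is self-financing and V0 is arbitrage-free.

(0,0): Delta=1.1284 Bond=-26.5998
(1,0): Delta=1.5350 Bond=-87.7572
(1,1): Delta=1.0524 Bond=-12.1044
(2,0): Delta=2.6182 Bond=-217.1441
(2,1): Delta=1.3323 Bond=-59.9018
(2,2): Delta=1.0000 Bond=0.0000
(3,0): Delta=0.0000 Bond=0.0000
(3,1): Delta=3.1081 Bond=-296.4392
(3,2): Delta=1.0000 Bond=0.0000
(3,3): Delta=1.0000 Bond=0.0000
V0=184.4174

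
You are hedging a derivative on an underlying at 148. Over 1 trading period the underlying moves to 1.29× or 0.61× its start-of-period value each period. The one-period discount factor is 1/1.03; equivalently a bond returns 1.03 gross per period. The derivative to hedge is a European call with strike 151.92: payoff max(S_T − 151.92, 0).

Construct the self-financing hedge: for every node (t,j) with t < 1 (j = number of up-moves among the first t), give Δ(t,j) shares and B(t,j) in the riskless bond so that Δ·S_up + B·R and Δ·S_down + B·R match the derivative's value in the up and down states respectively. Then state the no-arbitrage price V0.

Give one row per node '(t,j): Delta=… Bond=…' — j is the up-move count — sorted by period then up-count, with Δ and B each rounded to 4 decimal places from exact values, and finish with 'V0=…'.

(0,0): Delta=0.3875 Bond=-33.9663
V0=23.3866

Under the risk-neutral measure, an up-move has probability p* = (R−d)/(u−d) = 0.6176 and values discount at R = 1.03.
Terminal payoffs: V(1,0)=0.0000, V(1,1)=39.0000
  t=0,j=0: stock 148.0000 → up 190.9200 (V=39.0000), down 90.2800 (V=0.0000). Price 23.3866; hedge Δ=0.3875, bond B=-33.9663.
Root portfolio cost Δ·148+B reproduces V0=23.3866.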